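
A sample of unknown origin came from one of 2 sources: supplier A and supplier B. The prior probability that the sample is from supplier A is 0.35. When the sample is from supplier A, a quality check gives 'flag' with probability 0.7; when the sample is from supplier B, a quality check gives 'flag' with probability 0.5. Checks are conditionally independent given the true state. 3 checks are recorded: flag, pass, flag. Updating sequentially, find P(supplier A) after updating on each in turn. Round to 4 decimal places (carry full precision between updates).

0.3877

After 'flag': P(supplier A) = 0.7·0.3500 / (0.7·0.3500 + 0.5·0.6500) ≈ 0.4298
After 'pass': P(supplier A) = 0.3·0.4298 / (0.3·0.4298 + 0.5·0.5702) ≈ 0.3114
After 'flag': P(supplier A) = 0.7·0.3114 / (0.7·0.3114 + 0.5·0.6886) ≈ 0.3877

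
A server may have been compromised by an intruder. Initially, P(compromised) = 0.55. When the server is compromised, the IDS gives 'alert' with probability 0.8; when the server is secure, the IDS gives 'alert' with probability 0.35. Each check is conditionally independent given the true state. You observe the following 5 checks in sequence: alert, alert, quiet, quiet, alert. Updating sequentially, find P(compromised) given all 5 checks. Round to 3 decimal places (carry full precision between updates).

0.580

Each posterior becomes the prior for the next update.
After 'alert': P(compromised) = 0.8·0.5500 / (0.8·0.5500 + 0.35·0.4500) ≈ 0.7364
After 'alert': P(compromised) = 0.8·0.7364 / (0.8·0.7364 + 0.35·0.2636) ≈ 0.8646
After 'quiet': P(compromised) = 0.2·0.8646 / (0.2·0.8646 + 0.65·0.1354) ≈ 0.6627
After 'quiet': P(compromised) = 0.2·0.6627 / (0.2·0.6627 + 0.65·0.3373) ≈ 0.3768
After 'alert': P(compromised) = 0.8·0.3768 / (0.8·0.3768 + 0.35·0.6232) ≈ 0.5802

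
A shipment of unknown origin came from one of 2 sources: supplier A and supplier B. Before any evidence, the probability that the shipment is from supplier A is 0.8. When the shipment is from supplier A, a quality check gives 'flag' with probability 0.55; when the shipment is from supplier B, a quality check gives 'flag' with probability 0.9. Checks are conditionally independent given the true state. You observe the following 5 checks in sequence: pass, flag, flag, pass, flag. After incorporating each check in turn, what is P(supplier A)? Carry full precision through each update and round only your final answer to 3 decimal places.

After 'pass': P(supplier A) = 0.45·0.8000 / (0.45·0.8000 + 0.1·0.2000) ≈ 0.9474
After 'flag': P(supplier A) = 0.55·0.9474 / (0.55·0.9474 + 0.9·0.0526) ≈ 0.9167
After 'flag': P(supplier A) = 0.55·0.9167 / (0.55·0.9167 + 0.9·0.0833) ≈ 0.8705
After 'pass': P(supplier A) = 0.45·0.8705 / (0.45·0.8705 + 0.1·0.1295) ≈ 0.9680
After 'flag': P(supplier A) = 0.55·0.9680 / (0.55·0.9680 + 0.9·0.0320) ≈ 0.9487

0.949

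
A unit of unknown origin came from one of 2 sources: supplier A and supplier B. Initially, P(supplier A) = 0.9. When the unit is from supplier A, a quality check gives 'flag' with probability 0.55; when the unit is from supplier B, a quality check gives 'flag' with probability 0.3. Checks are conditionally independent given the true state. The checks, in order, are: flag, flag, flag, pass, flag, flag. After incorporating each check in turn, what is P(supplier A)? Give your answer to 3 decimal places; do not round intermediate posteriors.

0.992

After 'flag': P(supplier A) = 0.55·0.9000 / (0.55·0.9000 + 0.3·0.1000) ≈ 0.9429
After 'flag': P(supplier A) = 0.55·0.9429 / (0.55·0.9429 + 0.3·0.0571) ≈ 0.9680
After 'flag': P(supplier A) = 0.55·0.9680 / (0.55·0.9680 + 0.3·0.0320) ≈ 0.9823
After 'pass': P(supplier A) = 0.45·0.9823 / (0.45·0.9823 + 0.7·0.0177) ≈ 0.9727
After 'flag': P(supplier A) = 0.55·0.9727 / (0.55·0.9727 + 0.3·0.0273) ≈ 0.9849
After 'flag': P(supplier A) = 0.55·0.9849 / (0.55·0.9849 + 0.3·0.0151) ≈ 0.9917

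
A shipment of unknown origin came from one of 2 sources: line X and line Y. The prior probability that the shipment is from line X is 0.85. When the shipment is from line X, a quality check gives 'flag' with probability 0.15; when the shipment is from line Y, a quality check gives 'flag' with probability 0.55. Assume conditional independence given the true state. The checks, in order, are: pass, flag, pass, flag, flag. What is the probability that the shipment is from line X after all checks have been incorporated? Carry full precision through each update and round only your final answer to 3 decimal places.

0.291

After 'pass': P(line X) = 0.85·0.8500 / (0.85·0.8500 + 0.45·0.1500) ≈ 0.9146
After 'flag': P(line X) = 0.15·0.9146 / (0.15·0.9146 + 0.55·0.0854) ≈ 0.7448
After 'pass': P(line X) = 0.85·0.7448 / (0.85·0.7448 + 0.45·0.2552) ≈ 0.8465
After 'flag': P(line X) = 0.15·0.8465 / (0.15·0.8465 + 0.55·0.1535) ≈ 0.6006
After 'flag': P(line X) = 0.15·0.6006 / (0.15·0.6006 + 0.55·0.3994) ≈ 0.2908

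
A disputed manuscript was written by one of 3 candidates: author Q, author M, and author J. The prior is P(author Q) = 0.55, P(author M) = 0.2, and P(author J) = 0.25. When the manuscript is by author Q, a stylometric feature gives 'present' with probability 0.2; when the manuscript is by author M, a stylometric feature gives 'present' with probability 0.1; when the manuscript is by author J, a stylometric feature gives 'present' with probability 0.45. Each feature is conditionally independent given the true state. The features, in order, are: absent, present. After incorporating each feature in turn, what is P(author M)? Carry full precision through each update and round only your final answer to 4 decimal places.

0.1072

Apply Bayes' rule sequentially, carrying P(author M) forward.
After 'absent': normaliser = 0.8·0.5500 + 0.9·0.2000 + 0.55·0.2500; P(author Q) ≈ 0.5809, P(author M) ≈ 0.2376, P(author J) ≈ 0.1815
After 'present': normaliser = 0.2·0.5809 + 0.1·0.2376 + 0.45·0.1815; P(author Q) ≈ 0.5242, P(author M) ≈ 0.1072, P(author J) ≈ 0.3686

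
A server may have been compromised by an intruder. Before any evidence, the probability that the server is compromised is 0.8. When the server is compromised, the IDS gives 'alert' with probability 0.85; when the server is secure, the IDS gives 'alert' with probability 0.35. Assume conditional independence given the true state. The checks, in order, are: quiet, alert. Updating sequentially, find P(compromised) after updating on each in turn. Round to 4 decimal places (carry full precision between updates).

Apply Bayes' rule sequentially, carrying P(compromised) forward.
After 'quiet': P(compromised) = 0.15·0.8000 / (0.15·0.8000 + 0.65·0.2000) ≈ 0.4800
After 'alert': P(compromised) = 0.85·0.4800 / (0.85·0.4800 + 0.35·0.5200) ≈ 0.6915

0.6915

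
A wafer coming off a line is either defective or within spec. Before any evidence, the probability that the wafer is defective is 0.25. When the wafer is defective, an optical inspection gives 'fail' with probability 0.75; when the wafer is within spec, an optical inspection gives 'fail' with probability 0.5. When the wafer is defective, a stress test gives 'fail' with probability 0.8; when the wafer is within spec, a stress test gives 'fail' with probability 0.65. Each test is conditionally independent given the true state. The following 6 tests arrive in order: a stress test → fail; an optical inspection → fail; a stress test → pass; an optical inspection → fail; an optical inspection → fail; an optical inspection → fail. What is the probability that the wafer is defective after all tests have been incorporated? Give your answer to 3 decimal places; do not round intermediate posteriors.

Apply Bayes' rule sequentially, carrying P(defective) forward.
After a stress test='fail': P(defective) = 0.8·0.2500 / (0.8·0.2500 + 0.65·0.7500) ≈ 0.2909
After an optical inspection='fail': P(defective) = 0.75·0.2909 / (0.75·0.2909 + 0.5·0.7091) ≈ 0.3810
After a stress test='pass': P(defective) = 0.2·0.3810 / (0.2·0.3810 + 0.35·0.6190) ≈ 0.2602
After an optical inspection='fail': P(defective) = 0.75·0.2602 / (0.75·0.2602 + 0.5·0.7398) ≈ 0.3453
After an optical inspection='fail': P(defective) = 0.75·0.3453 / (0.75·0.3453 + 0.5·0.6547) ≈ 0.4417
After an optical inspection='fail': P(defective) = 0.75·0.4417 / (0.75·0.4417 + 0.5·0.5583) ≈ 0.5427

0.543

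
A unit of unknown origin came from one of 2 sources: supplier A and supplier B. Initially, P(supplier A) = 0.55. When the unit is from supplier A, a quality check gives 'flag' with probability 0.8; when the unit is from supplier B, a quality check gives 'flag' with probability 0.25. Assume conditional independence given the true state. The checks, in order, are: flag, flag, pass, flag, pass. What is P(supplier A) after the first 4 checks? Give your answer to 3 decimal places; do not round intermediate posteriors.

After 'flag': P(supplier A) = 0.8·0.5500 / (0.8·0.5500 + 0.25·0.4500) ≈ 0.7964
After 'flag': P(supplier A) = 0.8·0.7964 / (0.8·0.7964 + 0.25·0.2036) ≈ 0.9260
After 'pass': P(supplier A) = 0.2·0.9260 / (0.2·0.9260 + 0.75·0.0740) ≈ 0.7695
After 'flag': P(supplier A) = 0.8·0.7695 / (0.8·0.7695 + 0.25·0.2305) ≈ 0.9144

0.914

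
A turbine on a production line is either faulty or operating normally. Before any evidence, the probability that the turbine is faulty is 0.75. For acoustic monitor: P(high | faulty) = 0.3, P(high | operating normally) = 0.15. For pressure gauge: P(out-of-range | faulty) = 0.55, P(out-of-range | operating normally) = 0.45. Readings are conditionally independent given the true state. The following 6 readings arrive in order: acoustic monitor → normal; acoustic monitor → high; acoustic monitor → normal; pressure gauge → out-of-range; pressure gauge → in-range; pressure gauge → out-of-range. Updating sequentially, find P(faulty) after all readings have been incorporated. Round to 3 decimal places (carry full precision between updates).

After acoustic monitor='normal': P(faulty) = 0.7·0.7500 / (0.7·0.7500 + 0.85·0.2500) ≈ 0.7119
After acoustic monitor='high': P(faulty) = 0.3·0.7119 / (0.3·0.7119 + 0.15·0.2881) ≈ 0.8317
After acoustic monitor='normal': P(faulty) = 0.7·0.8317 / (0.7·0.8317 + 0.85·0.1683) ≈ 0.8027
After pressure gauge='out-of-range': P(faulty) = 0.55·0.8027 / (0.55·0.8027 + 0.45·0.1973) ≈ 0.8326
After pressure gauge='in-range': P(faulty) = 0.45·0.8326 / (0.45·0.8326 + 0.55·0.1674) ≈ 0.8027
After pressure gauge='out-of-range': P(faulty) = 0.55·0.8027 / (0.55·0.8027 + 0.45·0.1973) ≈ 0.8326

0.833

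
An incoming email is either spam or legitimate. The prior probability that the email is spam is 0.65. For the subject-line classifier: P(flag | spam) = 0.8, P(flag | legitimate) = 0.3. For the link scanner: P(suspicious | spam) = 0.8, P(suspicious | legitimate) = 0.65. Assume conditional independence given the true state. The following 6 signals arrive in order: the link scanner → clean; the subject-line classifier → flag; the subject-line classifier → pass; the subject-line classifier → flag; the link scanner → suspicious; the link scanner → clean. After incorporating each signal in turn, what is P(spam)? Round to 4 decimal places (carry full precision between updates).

0.6026

After the link scanner='clean': P(spam) = 0.2·0.6500 / (0.2·0.6500 + 0.35·0.3500) ≈ 0.5149
After the subject-line classifier='flag': P(spam) = 0.8·0.5149 / (0.8·0.5149 + 0.3·0.4851) ≈ 0.7389
After the subject-line classifier='pass': P(spam) = 0.2·0.7389 / (0.2·0.7389 + 0.7·0.2611) ≈ 0.4471
After the subject-line classifier='flag': P(spam) = 0.8·0.4471 / (0.8·0.4471 + 0.3·0.5529) ≈ 0.6832
After the link scanner='suspicious': P(spam) = 0.8·0.6832 / (0.8·0.6832 + 0.65·0.3168) ≈ 0.7263
After the link scanner='clean': P(spam) = 0.2·0.7263 / (0.2·0.7263 + 0.35·0.2737) ≈ 0.6026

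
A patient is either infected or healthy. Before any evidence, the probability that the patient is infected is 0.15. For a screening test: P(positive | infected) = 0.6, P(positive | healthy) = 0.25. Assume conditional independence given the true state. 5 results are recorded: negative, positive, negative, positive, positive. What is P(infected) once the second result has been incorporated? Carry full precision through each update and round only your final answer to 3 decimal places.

0.184

Each posterior becomes the prior for the next update.
After 'negative': P(infected) = 0.4·0.1500 / (0.4·0.1500 + 0.75·0.8500) ≈ 0.0860
After 'positive': P(infected) = 0.6·0.0860 / (0.6·0.0860 + 0.25·0.9140) ≈ 0.1843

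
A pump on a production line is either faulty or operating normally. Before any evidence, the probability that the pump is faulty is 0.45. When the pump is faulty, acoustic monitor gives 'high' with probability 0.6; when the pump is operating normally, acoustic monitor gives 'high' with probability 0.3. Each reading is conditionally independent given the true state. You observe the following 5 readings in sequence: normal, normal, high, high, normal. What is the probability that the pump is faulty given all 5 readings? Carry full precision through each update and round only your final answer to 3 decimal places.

0.379

Apply Bayes' rule sequentially, carrying P(faulty) forward.
After 'normal': P(faulty) = 0.4·0.4500 / (0.4·0.4500 + 0.7·0.5500) ≈ 0.3186
After 'normal': P(faulty) = 0.4·0.3186 / (0.4·0.3186 + 0.7·0.6814) ≈ 0.2108
After 'high': P(faulty) = 0.6·0.2108 / (0.6·0.2108 + 0.3·0.7892) ≈ 0.3482
After 'high': P(faulty) = 0.6·0.3482 / (0.6·0.3482 + 0.3·0.6518) ≈ 0.5166
After 'normal': P(faulty) = 0.4·0.5166 / (0.4·0.5166 + 0.7·0.4834) ≈ 0.3791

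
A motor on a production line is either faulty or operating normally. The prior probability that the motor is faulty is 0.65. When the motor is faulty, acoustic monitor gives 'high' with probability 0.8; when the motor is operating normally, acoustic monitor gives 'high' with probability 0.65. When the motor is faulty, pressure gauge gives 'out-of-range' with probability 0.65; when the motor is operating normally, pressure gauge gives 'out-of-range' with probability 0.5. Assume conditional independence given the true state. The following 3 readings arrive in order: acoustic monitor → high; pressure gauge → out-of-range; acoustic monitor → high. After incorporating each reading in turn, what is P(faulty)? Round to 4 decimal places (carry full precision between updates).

0.7853

After acoustic monitor='high': P(faulty) = 0.8·0.6500 / (0.8·0.6500 + 0.65·0.3500) ≈ 0.6957
After pressure gauge='out-of-range': P(faulty) = 0.65·0.6957 / (0.65·0.6957 + 0.5·0.3043) ≈ 0.7482
After acoustic monitor='high': P(faulty) = 0.8·0.7482 / (0.8·0.7482 + 0.65·0.2518) ≈ 0.7853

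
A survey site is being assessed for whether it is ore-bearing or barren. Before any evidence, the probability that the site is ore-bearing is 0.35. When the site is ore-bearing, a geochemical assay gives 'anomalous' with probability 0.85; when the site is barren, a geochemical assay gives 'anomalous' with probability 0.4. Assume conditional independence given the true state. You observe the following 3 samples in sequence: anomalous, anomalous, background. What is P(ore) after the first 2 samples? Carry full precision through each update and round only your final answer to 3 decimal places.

0.709

After 'anomalous': P(ore) = 0.85·0.3500 / (0.85·0.3500 + 0.4·0.6500) ≈ 0.5336
After 'anomalous': P(ore) = 0.85·0.5336 / (0.85·0.5336 + 0.4·0.4664) ≈ 0.7086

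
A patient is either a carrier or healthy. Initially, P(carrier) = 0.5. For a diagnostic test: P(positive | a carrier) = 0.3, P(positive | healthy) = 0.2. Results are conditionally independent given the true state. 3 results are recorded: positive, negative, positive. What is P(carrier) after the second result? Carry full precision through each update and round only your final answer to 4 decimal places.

After 'positive': P(carrier) = 0.3·0.5000 / (0.3·0.5000 + 0.2·0.5000) ≈ 0.6000
After 'negative': P(carrier) = 0.7·0.6000 / (0.7·0.6000 + 0.8·0.4000) ≈ 0.5676

0.5676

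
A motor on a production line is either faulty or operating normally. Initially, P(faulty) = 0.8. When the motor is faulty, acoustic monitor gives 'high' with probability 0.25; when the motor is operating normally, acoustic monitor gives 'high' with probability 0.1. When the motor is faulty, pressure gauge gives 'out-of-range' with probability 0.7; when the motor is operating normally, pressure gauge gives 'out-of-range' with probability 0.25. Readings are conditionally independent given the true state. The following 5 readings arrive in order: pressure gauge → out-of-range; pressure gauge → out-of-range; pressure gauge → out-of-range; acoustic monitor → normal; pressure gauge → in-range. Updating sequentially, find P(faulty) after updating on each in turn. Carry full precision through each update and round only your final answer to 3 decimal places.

Apply Bayes' rule sequentially, carrying P(faulty) forward.
After pressure gauge='out-of-range': P(faulty) = 0.7·0.8000 / (0.7·0.8000 + 0.25·0.2000) ≈ 0.9180
After pressure gauge='out-of-range': P(faulty) = 0.7·0.9180 / (0.7·0.9180 + 0.25·0.0820) ≈ 0.9691
After pressure gauge='out-of-range': P(faulty) = 0.7·0.9691 / (0.7·0.9691 + 0.25·0.0309) ≈ 0.9887
After acoustic monitor='normal': P(faulty) = 0.75·0.9887 / (0.75·0.9887 + 0.9·0.0113) ≈ 0.9865
After pressure gauge='in-range': P(faulty) = 0.3·0.9865 / (0.3·0.9865 + 0.75·0.0135) ≈ 0.9670

0.967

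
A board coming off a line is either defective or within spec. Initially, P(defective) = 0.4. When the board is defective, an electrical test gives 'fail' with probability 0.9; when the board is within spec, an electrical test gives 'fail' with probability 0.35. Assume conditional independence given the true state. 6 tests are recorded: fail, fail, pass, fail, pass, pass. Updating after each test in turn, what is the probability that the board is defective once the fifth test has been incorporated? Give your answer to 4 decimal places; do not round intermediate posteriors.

After 'fail': P(defective) = 0.9·0.4000 / (0.9·0.4000 + 0.35·0.6000) ≈ 0.6316
After 'fail': P(defective) = 0.9·0.6316 / (0.9·0.6316 + 0.35·0.3684) ≈ 0.8151
After 'pass': P(defective) = 0.1·0.8151 / (0.1·0.8151 + 0.65·0.1849) ≈ 0.4041
After 'fail': P(defective) = 0.9·0.4041 / (0.9·0.4041 + 0.35·0.5959) ≈ 0.6356
After 'pass': P(defective) = 0.1·0.6356 / (0.1·0.6356 + 0.65·0.3644) ≈ 0.2115

0.2115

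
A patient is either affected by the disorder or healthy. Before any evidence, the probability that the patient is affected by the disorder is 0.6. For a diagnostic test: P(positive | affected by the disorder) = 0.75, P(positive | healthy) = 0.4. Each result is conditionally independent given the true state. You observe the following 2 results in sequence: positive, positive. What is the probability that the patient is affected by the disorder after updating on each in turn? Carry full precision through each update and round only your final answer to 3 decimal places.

After 'positive': P(affected) = 0.75·0.6000 / (0.75·0.6000 + 0.4·0.4000) ≈ 0.7377
After 'positive': P(affected) = 0.75·0.7377 / (0.75·0.7377 + 0.4·0.2623) ≈ 0.8406

0.841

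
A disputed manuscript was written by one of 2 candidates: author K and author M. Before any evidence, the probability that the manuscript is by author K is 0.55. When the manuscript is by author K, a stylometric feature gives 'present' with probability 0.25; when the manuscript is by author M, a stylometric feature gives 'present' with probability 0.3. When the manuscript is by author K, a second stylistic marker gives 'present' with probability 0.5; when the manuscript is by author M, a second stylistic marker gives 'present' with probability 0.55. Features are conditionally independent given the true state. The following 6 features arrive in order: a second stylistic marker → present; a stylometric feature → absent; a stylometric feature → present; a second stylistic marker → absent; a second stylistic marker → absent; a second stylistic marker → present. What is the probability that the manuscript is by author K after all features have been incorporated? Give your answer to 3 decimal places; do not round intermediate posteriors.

Each posterior becomes the prior for the next update.
After a second stylistic marker='present': P(author K) = 0.5·0.5500 / (0.5·0.5500 + 0.55·0.4500) ≈ 0.5263
After a stylometric feature='absent': P(author K) = 0.75·0.5263 / (0.75·0.5263 + 0.7·0.4737) ≈ 0.5435
After a stylometric feature='present': P(author K) = 0.25·0.5435 / (0.25·0.5435 + 0.3·0.4565) ≈ 0.4980
After a second stylistic marker='absent': P(author K) = 0.5·0.4980 / (0.5·0.4980 + 0.45·0.5020) ≈ 0.5243
After a second stylistic marker='absent': P(author K) = 0.5·0.5243 / (0.5·0.5243 + 0.45·0.4757) ≈ 0.5505
After a second stylistic marker='present': P(author K) = 0.5·0.5505 / (0.5·0.5505 + 0.55·0.4495) ≈ 0.5268

0.527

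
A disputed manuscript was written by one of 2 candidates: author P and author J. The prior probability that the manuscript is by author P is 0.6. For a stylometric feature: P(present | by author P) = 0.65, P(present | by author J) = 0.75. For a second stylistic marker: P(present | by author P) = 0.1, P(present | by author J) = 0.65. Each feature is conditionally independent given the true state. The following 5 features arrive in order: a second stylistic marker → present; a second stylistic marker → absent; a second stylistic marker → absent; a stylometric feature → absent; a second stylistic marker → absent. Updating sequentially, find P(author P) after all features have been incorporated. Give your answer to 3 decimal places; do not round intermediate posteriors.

After a second stylistic marker='present': P(author P) = 0.1·0.6000 / (0.1·0.6000 + 0.65·0.4000) ≈ 0.1875
After a second stylistic marker='absent': P(author P) = 0.9·0.1875 / (0.9·0.1875 + 0.35·0.8125) ≈ 0.3724
After a second stylistic marker='absent': P(author P) = 0.9·0.3724 / (0.9·0.3724 + 0.35·0.6276) ≈ 0.6041
After a stylometric feature='absent': P(author P) = 0.35·0.6041 / (0.35·0.6041 + 0.25·0.3959) ≈ 0.6811
After a second stylistic marker='absent': P(author P) = 0.9·0.6811 / (0.9·0.6811 + 0.35·0.3189) ≈ 0.8460

0.846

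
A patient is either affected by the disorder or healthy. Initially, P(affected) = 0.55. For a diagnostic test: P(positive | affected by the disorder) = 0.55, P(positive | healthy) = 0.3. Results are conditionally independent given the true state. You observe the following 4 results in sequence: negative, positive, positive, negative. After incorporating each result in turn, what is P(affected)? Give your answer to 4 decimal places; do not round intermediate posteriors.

After 'negative': P(affected) = 0.45·0.5500 / (0.45·0.5500 + 0.7·0.4500) ≈ 0.4400
After 'positive': P(affected) = 0.55·0.4400 / (0.55·0.4400 + 0.3·0.5600) ≈ 0.5902
After 'positive': P(affected) = 0.55·0.5902 / (0.55·0.5902 + 0.3·0.4098) ≈ 0.7253
After 'negative': P(affected) = 0.45·0.7253 / (0.45·0.7253 + 0.7·0.2747) ≈ 0.6293

0.6293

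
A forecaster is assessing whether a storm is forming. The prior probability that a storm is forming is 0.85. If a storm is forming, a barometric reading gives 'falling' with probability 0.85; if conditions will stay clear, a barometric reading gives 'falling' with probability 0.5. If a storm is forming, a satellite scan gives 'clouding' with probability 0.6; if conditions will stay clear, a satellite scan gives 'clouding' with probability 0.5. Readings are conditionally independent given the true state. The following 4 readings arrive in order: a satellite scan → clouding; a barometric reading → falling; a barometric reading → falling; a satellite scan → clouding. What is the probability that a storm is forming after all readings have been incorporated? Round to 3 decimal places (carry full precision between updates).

After a satellite scan='clouding': P(storm) = 0.6·0.8500 / (0.6·0.8500 + 0.5·0.1500) ≈ 0.8718
After a barometric reading='falling': P(storm) = 0.85·0.8718 / (0.85·0.8718 + 0.5·0.1282) ≈ 0.9204
After a barometric reading='falling': P(storm) = 0.85·0.9204 / (0.85·0.9204 + 0.5·0.0796) ≈ 0.9516
After a satellite scan='clouding': P(storm) = 0.6·0.9516 / (0.6·0.9516 + 0.5·0.0484) ≈ 0.9593

0.959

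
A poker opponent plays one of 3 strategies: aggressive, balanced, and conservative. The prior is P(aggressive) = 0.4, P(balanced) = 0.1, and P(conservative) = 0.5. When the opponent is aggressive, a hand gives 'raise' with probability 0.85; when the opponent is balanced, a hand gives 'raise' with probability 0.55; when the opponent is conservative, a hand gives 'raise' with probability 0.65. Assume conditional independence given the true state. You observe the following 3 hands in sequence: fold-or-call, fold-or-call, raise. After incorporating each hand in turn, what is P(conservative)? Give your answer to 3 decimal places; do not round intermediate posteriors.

0.679

Apply Bayes' rule sequentially, carrying P(conservative) forward.
After 'fold-or-call': normaliser = 0.15·0.4000 + 0.45·0.1000 + 0.35·0.5000; P(aggressive) ≈ 0.2143, P(balanced) ≈ 0.1607, P(conservative) ≈ 0.6250
After 'fold-or-call': normaliser = 0.15·0.2143 + 0.45·0.1607 + 0.35·0.6250; P(aggressive) ≈ 0.0994, P(balanced) ≈ 0.2238, P(conservative) ≈ 0.6768
After 'raise': normaliser = 0.85·0.0994 + 0.55·0.2238 + 0.65·0.6768; P(aggressive) ≈ 0.1305, P(balanced) ≈ 0.1901, P(conservative) ≈ 0.6794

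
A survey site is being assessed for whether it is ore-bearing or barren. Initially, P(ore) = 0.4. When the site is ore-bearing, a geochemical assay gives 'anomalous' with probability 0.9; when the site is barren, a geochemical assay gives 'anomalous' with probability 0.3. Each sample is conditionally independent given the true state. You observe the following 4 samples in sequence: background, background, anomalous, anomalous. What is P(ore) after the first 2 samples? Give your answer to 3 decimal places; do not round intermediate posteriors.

0.013

Apply Bayes' rule sequentially, carrying P(ore) forward.
After 'background': P(ore) = 0.1·0.4000 / (0.1·0.4000 + 0.7·0.6000) ≈ 0.0870
After 'background': P(ore) = 0.1·0.0870 / (0.1·0.0870 + 0.7·0.9130) ≈ 0.0134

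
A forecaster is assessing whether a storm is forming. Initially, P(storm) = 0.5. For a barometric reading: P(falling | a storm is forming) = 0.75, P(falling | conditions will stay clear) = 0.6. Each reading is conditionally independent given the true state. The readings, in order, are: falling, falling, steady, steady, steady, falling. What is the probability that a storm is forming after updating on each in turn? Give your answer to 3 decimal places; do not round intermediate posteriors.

After 'falling': P(storm) = 0.75·0.5000 / (0.75·0.5000 + 0.6·0.5000) ≈ 0.5556
After 'falling': P(storm) = 0.75·0.5556 / (0.75·0.5556 + 0.6·0.4444) ≈ 0.6098
After 'steady': P(storm) = 0.25·0.6098 / (0.25·0.6098 + 0.4·0.3902) ≈ 0.4941
After 'steady': P(storm) = 0.25·0.4941 / (0.25·0.4941 + 0.4·0.5059) ≈ 0.3790
After 'steady': P(storm) = 0.25·0.3790 / (0.25·0.3790 + 0.4·0.6210) ≈ 0.2761
After 'falling': P(storm) = 0.75·0.2761 / (0.75·0.2761 + 0.6·0.7239) ≈ 0.3229

0.323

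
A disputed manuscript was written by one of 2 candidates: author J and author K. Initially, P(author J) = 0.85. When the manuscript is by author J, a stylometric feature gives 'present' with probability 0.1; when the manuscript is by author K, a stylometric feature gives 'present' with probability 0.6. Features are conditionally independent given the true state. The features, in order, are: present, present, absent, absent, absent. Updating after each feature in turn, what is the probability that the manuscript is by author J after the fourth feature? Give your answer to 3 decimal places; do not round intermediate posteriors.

After 'present': P(author J) = 0.1·0.8500 / (0.1·0.8500 + 0.6·0.1500) ≈ 0.4857
After 'present': P(author J) = 0.1·0.4857 / (0.1·0.4857 + 0.6·0.5143) ≈ 0.1360
After 'absent': P(author J) = 0.9·0.1360 / (0.9·0.1360 + 0.4·0.8640) ≈ 0.2615
After 'absent': P(author J) = 0.9·0.2615 / (0.9·0.2615 + 0.4·0.7385) ≈ 0.4435

0.443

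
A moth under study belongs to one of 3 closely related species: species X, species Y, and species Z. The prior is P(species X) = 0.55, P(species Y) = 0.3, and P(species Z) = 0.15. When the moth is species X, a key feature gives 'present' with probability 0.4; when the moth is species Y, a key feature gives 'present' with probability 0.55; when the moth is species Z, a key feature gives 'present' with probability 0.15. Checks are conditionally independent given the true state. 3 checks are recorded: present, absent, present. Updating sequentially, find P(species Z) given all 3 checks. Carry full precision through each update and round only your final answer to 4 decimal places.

0.0297

After 'present': normaliser = 0.4·0.5500 + 0.55·0.3000 + 0.15·0.1500; P(species X) ≈ 0.5399, P(species Y) ≈ 0.4049, P(species Z) ≈ 0.0552
After 'absent': normaliser = 0.6·0.5399 + 0.45·0.4049 + 0.85·0.0552; P(species X) ≈ 0.5857, P(species Y) ≈ 0.3295, P(species Z) ≈ 0.0849
After 'present': normaliser = 0.4·0.5857 + 0.55·0.3295 + 0.15·0.0849; P(species X) ≈ 0.5471, P(species Y) ≈ 0.4232, P(species Z) ≈ 0.0297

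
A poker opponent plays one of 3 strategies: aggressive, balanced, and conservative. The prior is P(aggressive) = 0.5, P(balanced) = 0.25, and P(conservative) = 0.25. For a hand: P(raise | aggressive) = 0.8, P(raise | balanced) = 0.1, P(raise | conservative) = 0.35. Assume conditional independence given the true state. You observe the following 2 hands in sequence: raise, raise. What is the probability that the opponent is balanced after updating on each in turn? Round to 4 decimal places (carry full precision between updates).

0.0071

Each posterior becomes the prior for the next update.
After 'raise': normaliser = 0.8·0.5000 + 0.1·0.2500 + 0.35·0.2500; P(aggressive) ≈ 0.7805, P(balanced) ≈ 0.0488, P(conservative) ≈ 0.1707
After 'raise': normaliser = 0.8·0.7805 + 0.1·0.0488 + 0.35·0.1707; P(aggressive) ≈ 0.9062, P(balanced) ≈ 0.0071, P(conservative) ≈ 0.0867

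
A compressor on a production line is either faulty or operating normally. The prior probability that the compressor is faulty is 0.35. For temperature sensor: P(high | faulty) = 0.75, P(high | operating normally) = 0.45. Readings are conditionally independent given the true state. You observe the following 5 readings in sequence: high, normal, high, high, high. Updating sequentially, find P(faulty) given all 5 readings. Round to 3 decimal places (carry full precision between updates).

Apply Bayes' rule sequentially, carrying P(faulty) forward.
After 'high': P(faulty) = 0.75·0.3500 / (0.75·0.3500 + 0.45·0.6500) ≈ 0.4730
After 'normal': P(faulty) = 0.25·0.4730 / (0.25·0.4730 + 0.55·0.5270) ≈ 0.2897
After 'high': P(faulty) = 0.75·0.2897 / (0.75·0.2897 + 0.45·0.7103) ≈ 0.4047
After 'high': P(faulty) = 0.75·0.4047 / (0.75·0.4047 + 0.45·0.5953) ≈ 0.5312
After 'high': P(faulty) = 0.75·0.5312 / (0.75·0.5312 + 0.45·0.4688) ≈ 0.6538

0.654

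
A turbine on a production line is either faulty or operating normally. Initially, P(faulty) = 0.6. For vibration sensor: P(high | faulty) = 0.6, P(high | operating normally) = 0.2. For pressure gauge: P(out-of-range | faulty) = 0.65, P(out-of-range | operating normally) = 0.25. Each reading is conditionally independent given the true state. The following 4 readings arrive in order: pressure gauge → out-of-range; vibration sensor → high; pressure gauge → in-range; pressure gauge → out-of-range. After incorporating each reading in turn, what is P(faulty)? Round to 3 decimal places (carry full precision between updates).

0.934

Each posterior becomes the prior for the next update.
After pressure gauge='out-of-range': P(faulty) = 0.65·0.6000 / (0.65·0.6000 + 0.25·0.4000) ≈ 0.7959
After vibration sensor='high': P(faulty) = 0.6·0.7959 / (0.6·0.7959 + 0.2·0.2041) ≈ 0.9213
After pressure gauge='in-range': P(faulty) = 0.35·0.9213 / (0.35·0.9213 + 0.75·0.0787) ≈ 0.8452
After pressure gauge='out-of-range': P(faulty) = 0.65·0.8452 / (0.65·0.8452 + 0.25·0.1548) ≈ 0.9342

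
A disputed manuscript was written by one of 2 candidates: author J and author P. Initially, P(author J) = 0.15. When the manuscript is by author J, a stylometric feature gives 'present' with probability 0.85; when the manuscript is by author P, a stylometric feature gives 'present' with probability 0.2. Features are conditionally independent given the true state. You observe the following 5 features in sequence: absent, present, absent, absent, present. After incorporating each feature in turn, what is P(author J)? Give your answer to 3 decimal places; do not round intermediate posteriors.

After 'absent': P(author J) = 0.15·0.1500 / (0.15·0.1500 + 0.8·0.8500) ≈ 0.0320
After 'present': P(author J) = 0.85·0.0320 / (0.85·0.0320 + 0.2·0.9680) ≈ 0.1233
After 'absent': P(author J) = 0.15·0.1233 / (0.15·0.1233 + 0.8·0.8767) ≈ 0.0257
After 'absent': P(author J) = 0.15·0.0257 / (0.15·0.0257 + 0.8·0.9743) ≈ 0.0049
After 'present': P(author J) = 0.85·0.0049 / (0.85·0.0049 + 0.2·0.9951) ≈ 0.0206

0.021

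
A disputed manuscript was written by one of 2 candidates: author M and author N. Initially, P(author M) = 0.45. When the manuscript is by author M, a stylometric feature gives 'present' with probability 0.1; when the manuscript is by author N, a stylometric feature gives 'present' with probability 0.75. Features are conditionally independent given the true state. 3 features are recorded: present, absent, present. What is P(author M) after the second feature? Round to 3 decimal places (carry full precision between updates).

0.282

After 'present': P(author M) = 0.1·0.4500 / (0.1·0.4500 + 0.75·0.5500) ≈ 0.0984
After 'absent': P(author M) = 0.9·0.0984 / (0.9·0.0984 + 0.25·0.9016) ≈ 0.2820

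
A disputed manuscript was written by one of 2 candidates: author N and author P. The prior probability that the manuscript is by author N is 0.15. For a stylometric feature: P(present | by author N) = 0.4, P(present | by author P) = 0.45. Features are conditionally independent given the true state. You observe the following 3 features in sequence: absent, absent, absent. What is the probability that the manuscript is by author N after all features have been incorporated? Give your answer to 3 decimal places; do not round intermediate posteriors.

0.186

Each posterior becomes the prior for the next update.
After 'absent': P(author N) = 0.6·0.1500 / (0.6·0.1500 + 0.55·0.8500) ≈ 0.1614
After 'absent': P(author N) = 0.6·0.1614 / (0.6·0.1614 + 0.55·0.8386) ≈ 0.1736
After 'absent': P(author N) = 0.6·0.1736 / (0.6·0.1736 + 0.55·0.8264) ≈ 0.1864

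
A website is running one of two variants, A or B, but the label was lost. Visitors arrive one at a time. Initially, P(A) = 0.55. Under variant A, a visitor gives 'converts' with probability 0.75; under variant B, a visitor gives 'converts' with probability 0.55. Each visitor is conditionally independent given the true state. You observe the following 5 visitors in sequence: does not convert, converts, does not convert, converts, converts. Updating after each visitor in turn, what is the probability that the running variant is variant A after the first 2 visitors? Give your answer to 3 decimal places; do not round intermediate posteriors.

After 'does not convert': P(A) = 0.25·0.5500 / (0.25·0.5500 + 0.45·0.4500) ≈ 0.4044
After 'converts': P(A) = 0.75·0.4044 / (0.75·0.4044 + 0.55·0.5956) ≈ 0.4808

0.481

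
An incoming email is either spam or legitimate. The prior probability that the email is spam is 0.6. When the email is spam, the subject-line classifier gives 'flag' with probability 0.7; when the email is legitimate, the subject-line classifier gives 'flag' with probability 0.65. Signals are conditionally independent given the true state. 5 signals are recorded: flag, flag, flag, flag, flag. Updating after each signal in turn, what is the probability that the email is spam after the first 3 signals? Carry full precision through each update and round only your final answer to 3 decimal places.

0.652

Apply Bayes' rule sequentially, carrying P(spam) forward.
After 'flag': P(spam) = 0.7·0.6000 / (0.7·0.6000 + 0.65·0.4000) ≈ 0.6176
After 'flag': P(spam) = 0.7·0.6176 / (0.7·0.6176 + 0.65·0.3824) ≈ 0.6350
After 'flag': P(spam) = 0.7·0.6350 / (0.7·0.6350 + 0.65·0.3650) ≈ 0.6520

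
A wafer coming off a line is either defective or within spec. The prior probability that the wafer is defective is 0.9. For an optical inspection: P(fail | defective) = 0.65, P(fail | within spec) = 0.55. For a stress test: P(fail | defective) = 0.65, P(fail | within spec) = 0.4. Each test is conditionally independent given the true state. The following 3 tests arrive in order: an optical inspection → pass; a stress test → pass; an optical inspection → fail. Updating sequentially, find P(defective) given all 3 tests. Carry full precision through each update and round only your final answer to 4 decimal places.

0.8283

Apply Bayes' rule sequentially, carrying P(defective) forward.
After an optical inspection='pass': P(defective) = 0.35·0.9000 / (0.35·0.9000 + 0.45·0.1000) ≈ 0.8750
After a stress test='pass': P(defective) = 0.35·0.8750 / (0.35·0.8750 + 0.6·0.1250) ≈ 0.8033
After an optical inspection='fail': P(defective) = 0.65·0.8033 / (0.65·0.8033 + 0.55·0.1967) ≈ 0.8283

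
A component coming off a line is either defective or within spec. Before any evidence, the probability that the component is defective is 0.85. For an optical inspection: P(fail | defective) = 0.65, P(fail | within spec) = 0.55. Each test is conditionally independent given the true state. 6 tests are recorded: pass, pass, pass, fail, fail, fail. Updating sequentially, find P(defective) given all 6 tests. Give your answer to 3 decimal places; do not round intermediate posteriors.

After 'pass': P(defective) = 0.35·0.8500 / (0.35·0.8500 + 0.45·0.1500) ≈ 0.8151
After 'pass': P(defective) = 0.35·0.8151 / (0.35·0.8151 + 0.45·0.1849) ≈ 0.7742
After 'pass': P(defective) = 0.35·0.7742 / (0.35·0.7742 + 0.45·0.2258) ≈ 0.7272
After 'fail': P(defective) = 0.65·0.7272 / (0.65·0.7272 + 0.55·0.2728) ≈ 0.7591
After 'fail': P(defective) = 0.65·0.7591 / (0.65·0.7591 + 0.55·0.2409) ≈ 0.7883
After 'fail': P(defective) = 0.65·0.7883 / (0.65·0.7883 + 0.55·0.2117) ≈ 0.8148

0.815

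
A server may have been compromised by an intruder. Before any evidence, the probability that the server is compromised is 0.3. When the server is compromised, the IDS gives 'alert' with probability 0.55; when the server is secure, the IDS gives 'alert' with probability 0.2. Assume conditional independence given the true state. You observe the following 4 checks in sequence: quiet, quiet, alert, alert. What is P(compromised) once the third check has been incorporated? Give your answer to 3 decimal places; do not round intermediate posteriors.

After 'quiet': P(compromised) = 0.45·0.3000 / (0.45·0.3000 + 0.8·0.7000) ≈ 0.1942
After 'quiet': P(compromised) = 0.45·0.1942 / (0.45·0.1942 + 0.8·0.8058) ≈ 0.1194
After 'alert': P(compromised) = 0.55·0.1194 / (0.55·0.1194 + 0.2·0.8806) ≈ 0.2716

0.272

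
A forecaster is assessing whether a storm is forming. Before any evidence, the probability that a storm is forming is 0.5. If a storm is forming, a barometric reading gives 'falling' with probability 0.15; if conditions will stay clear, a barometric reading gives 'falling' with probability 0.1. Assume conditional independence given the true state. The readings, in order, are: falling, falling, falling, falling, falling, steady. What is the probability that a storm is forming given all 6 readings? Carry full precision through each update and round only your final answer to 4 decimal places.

After 'falling': P(storm) = 0.15·0.5000 / (0.15·0.5000 + 0.1·0.5000) ≈ 0.6000
After 'falling': P(storm) = 0.15·0.6000 / (0.15·0.6000 + 0.1·0.4000) ≈ 0.6923
After 'falling': P(storm) = 0.15·0.6923 / (0.15·0.6923 + 0.1·0.3077) ≈ 0.7714
After 'falling': P(storm) = 0.15·0.7714 / (0.15·0.7714 + 0.1·0.2286) ≈ 0.8351
After 'falling': P(storm) = 0.15·0.8351 / (0.15·0.8351 + 0.1·0.1649) ≈ 0.8836
After 'steady': P(storm) = 0.85·0.8836 / (0.85·0.8836 + 0.9·0.1164) ≈ 0.8776

0.8776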